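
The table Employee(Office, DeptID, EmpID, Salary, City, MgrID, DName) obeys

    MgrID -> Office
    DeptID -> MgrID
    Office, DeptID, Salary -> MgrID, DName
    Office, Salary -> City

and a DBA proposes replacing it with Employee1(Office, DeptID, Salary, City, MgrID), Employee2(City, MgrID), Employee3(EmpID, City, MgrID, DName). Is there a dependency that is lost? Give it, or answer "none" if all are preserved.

Office, DeptID, Salary -> MgrID, DName

Check Office, DeptID, Salary → MgrID, DName: no single fragment contains all of {Office, DeptID, Salary, MgrID, DName}, and the restricted closure of {Office, DeptID, Salary} across the fragments never reaches {MgrID, DName}.
MgrID → Office is preserved.
DeptID → MgrID is preserved.
Office, Salary → City is preserved.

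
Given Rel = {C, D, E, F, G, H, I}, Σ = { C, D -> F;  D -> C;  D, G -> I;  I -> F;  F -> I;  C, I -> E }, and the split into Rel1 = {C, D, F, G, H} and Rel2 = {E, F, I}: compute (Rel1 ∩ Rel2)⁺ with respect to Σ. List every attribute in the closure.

Rel1 ∩ Rel2 = {F}.
F → I applies, adding I
Closure: {F, I}.

F, I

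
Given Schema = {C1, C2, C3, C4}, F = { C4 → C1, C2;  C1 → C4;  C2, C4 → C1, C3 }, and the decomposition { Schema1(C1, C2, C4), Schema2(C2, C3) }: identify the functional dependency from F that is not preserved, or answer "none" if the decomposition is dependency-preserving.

Check C2, C4 → C1, C3: no single fragment contains all of {C1, C2, C3, C4}, and the restricted closure of {C2, C4} across the fragments never reaches {C1, C3}.
C4 → C1, C2 is preserved.
C1 → C4 is preserved.

C2, C4 → C1, C3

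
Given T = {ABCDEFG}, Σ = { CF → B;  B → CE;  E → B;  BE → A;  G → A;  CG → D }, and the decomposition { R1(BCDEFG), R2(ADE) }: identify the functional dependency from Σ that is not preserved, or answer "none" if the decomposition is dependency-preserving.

G → A

Check G → A: no single fragment contains all of {AG}, and the restricted closure of {G} across the fragments never reaches {A}.
CF → B is preserved.
B → CE is preserved.
E → B is preserved.
BE → A is preserved.
CG → D is preserved.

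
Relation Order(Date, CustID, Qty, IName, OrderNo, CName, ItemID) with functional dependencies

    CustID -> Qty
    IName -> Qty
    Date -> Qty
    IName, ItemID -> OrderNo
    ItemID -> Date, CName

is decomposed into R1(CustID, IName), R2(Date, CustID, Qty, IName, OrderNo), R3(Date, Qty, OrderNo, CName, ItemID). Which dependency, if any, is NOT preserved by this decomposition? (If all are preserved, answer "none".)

Check IName, ItemID → OrderNo: no single fragment contains all of {IName, OrderNo, ItemID}, and the restricted closure of {IName, ItemID} across the fragments never reaches {OrderNo}.
CustID → Qty is preserved.
IName → Qty is preserved.
Date → Qty is preserved.
ItemID → Date, CName is preserved.

IName, ItemID -> OrderNo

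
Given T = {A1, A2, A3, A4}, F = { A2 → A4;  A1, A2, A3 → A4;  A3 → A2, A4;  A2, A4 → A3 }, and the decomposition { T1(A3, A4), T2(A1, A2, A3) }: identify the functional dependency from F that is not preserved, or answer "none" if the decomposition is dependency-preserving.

A2 → A4: restricted closure across fragments reaches A4.
A1, A2, A3 → A4: restricted closure across fragments reaches A4.
A3 → A2, A4: restricted closure across fragments reaches A2, A4.
A2, A4 → A3: restricted closure across fragments reaches A3.
Every dependency is enforceable on the fragments, so the decomposition is dependency-preserving.

none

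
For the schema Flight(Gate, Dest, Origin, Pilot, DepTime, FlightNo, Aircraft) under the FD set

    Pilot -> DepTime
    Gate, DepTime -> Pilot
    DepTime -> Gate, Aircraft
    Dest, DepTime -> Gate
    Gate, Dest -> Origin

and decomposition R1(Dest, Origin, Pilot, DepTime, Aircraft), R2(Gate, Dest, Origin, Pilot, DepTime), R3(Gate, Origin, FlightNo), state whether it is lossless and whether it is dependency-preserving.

lossy but dependency-preserving

Lossless test (chase): Rows 1 and 2 agree on DepTime; apply DepTime→Gate, Aircraft and equate their Gate, Aircraft entries. No row becomes fully distinguished — the join is lossy.
Dependency preservation: DepTime → Gate, Aircraft is not contained in any single fragment, but the restricted closure of its left-hand side across the fragments still reaches the right-hand side; the remaining FDs each lie inside some fragment. All dependencies are preserved.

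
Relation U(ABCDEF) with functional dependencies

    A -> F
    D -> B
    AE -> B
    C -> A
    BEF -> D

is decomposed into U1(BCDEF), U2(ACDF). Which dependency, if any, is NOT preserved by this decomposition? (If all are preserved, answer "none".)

Check AE → B: no single fragment contains all of {ABE}, and the restricted closure of {AE} across the fragments never reaches {B}.
A → F is preserved.
D → B is preserved.
C → A is preserved.
BEF → D is preserved.

AE -> B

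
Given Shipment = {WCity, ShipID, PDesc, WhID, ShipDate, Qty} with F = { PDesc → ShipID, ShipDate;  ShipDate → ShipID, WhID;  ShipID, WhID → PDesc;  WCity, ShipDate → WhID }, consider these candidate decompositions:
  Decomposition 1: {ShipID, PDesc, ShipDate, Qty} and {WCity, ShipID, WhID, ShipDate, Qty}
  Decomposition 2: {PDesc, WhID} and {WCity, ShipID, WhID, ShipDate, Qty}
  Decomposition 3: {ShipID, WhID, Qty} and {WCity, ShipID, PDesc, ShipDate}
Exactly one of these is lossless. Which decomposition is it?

Decomposition 1: common = {ShipID, ShipDate, Qty}, closure = {ShipID, PDesc, WhID, ShipDate, Qty} → lossless.
Decomposition 2: common = {WhID}, closure = {WhID} → lossy.
Decomposition 3: common = {ShipID}, closure = {ShipID} → lossy.

Decomposition 1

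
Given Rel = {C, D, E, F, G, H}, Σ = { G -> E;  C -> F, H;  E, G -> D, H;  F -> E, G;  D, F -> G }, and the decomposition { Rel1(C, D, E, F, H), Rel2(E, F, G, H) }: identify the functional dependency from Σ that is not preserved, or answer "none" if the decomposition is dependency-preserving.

Check E, G → D, H: no single fragment contains all of {D, E, G, H}, and the restricted closure of {E, G} across the fragments never reaches {D, H}.
G → E is preserved.
C → F, H is preserved.
F → E, G is preserved.
D, F → G is preserved.

E, G -> D, H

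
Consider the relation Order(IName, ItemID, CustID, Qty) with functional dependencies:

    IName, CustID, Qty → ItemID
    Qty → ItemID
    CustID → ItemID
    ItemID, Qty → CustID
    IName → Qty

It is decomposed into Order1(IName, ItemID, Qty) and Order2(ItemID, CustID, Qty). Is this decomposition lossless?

Common attributes: Order1 ∩ Order2 = {ItemID, Qty}.
Closure of {ItemID, Qty}: ItemID, Qty → CustID applies, adding CustID. So (ItemID, Qty)⁺ = {ItemID, CustID, Qty}.
This closure contains every attribute of Order2, so Order1 ∩ Order2 → Order2. The join is lossless.

Yes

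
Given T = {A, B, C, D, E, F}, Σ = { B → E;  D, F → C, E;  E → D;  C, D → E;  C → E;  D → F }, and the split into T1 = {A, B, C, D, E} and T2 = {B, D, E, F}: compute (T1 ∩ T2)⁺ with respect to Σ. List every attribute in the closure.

B, C, D, E, F

T1 ∩ T2 = {B, D, E}.
D → F applies, adding F
D, F → C, E applies, adding C
Closure: {B, C, D, E, F}.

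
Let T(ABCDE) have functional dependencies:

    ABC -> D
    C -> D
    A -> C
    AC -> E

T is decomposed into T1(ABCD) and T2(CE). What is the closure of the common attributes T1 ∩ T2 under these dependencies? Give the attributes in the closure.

CD

T1 ∩ T2 = {C}.
C → D applies, adding D
Closure: {CD}.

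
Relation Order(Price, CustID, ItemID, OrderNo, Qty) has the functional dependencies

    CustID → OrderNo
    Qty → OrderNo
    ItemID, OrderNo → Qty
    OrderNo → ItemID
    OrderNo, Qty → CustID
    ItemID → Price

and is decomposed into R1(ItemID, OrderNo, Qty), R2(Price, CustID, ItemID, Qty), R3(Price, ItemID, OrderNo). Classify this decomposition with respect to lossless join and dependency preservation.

lossless and dependency-preserving

Lossless test (chase): Rows 1 and 2 agree on Qty; apply Qty→OrderNo and equate their OrderNo entries. Rows 1 and 3 agree on ItemID, OrderNo; apply ItemID, OrderNo→Qty and equate their Qty entries. Rows 1 and 2 agree on OrderNo, Qty; apply OrderNo, Qty→CustID and equate their CustID entries. Rows 1 and 3 agree on OrderNo, Qty; apply OrderNo, Qty→CustID and equate their CustID entries. Rows 1 and 2 agree on ItemID; apply ItemID→Price and equate their Price entries. Row 1 is now all distinguished symbols — the join is lossless.
Dependency preservation: CustID → OrderNo; OrderNo, Qty → CustID are not contained in any single fragment, but the restricted closure of each left-hand side across the fragments still reaches the right-hand side; the remaining FDs each lie inside some fragment. All dependencies are preserved.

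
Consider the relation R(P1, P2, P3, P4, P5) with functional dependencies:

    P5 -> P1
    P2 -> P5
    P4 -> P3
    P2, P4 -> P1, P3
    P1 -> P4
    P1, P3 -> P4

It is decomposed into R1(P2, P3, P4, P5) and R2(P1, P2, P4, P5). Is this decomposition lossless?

Common attributes: R1 ∩ R2 = {P2, P4, P5}.
Closure of {P2, P4, P5}: P5 → P1 applies, adding P1; P4 → P3 applies, adding P3. So (P2, P4, P5)⁺ = {P1, P2, P3, P4, P5}.
This closure contains every attribute of R1, so R1 ∩ R2 → R1. The join is lossless.

Yes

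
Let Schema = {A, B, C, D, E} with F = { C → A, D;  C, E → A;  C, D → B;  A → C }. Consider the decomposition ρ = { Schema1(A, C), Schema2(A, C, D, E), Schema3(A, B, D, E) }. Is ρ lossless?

Yes

Chase test. Columns are A, B, C, D, E; row i has aⱼ where attribute j ∈ Schemai, else bᵢⱼ.
Initial tableau (one row per fragment):
  row 1: a1 b12 a3 b14 b15
  row 2: a1 b22 a3 a4 a5
  row 3: a1 a2 b33 a4 a5
Rows 1 and 2 agree on C; apply C→A, D and equate their A, D entries.
Rows 1 and 2 agree on C, D; apply C, D→B and equate their B entries.
Rows 1 and 3 agree on A; apply A→C and equate their C entries.
Rows 1 and 3 agree on C, D; apply C, D→B and equate their B entries.
Row 2 is now all distinguished symbols — the join is lossless.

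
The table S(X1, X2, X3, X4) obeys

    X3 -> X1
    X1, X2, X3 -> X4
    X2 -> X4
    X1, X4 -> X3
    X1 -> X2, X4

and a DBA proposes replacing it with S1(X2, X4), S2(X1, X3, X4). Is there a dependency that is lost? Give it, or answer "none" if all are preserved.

X1 -> X2, X4

Check X1 → X2, X4: no single fragment contains all of {X1, X2, X4}, and the restricted closure of {X1} across the fragments never reaches {X2, X4}.
X3 → X1 is preserved.
X1, X2, X3 → X4 is preserved.
X2 → X4 is preserved.
X1, X4 → X3 is preserved.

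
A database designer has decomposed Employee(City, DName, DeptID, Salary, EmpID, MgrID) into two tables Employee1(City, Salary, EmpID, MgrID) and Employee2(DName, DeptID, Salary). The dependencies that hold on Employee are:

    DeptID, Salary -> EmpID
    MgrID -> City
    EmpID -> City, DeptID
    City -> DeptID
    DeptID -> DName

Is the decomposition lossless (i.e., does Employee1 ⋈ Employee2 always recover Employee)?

No

Common attributes: Employee1 ∩ Employee2 = {Salary}.
No dependency enlarges {Salary}, so (Salary)⁺ = {Salary}.
The closure contains neither all of Employee1 = {City, Salary, EmpID, MgrID} nor all of Employee2 = {DName, DeptID, Salary}, so the common attributes are not a superkey of either fragment. The join is lossy.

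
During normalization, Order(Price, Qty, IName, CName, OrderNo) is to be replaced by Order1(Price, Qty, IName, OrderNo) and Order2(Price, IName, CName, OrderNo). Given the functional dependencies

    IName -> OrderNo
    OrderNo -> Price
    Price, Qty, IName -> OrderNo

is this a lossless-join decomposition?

No

Common attributes: Order1 ∩ Order2 = {Price, IName, OrderNo}.
No dependency enlarges {Price, IName, OrderNo}, so (Price, IName, OrderNo)⁺ = {Price, IName, OrderNo}.
The closure contains neither all of Order1 = {Price, Qty, IName, OrderNo} nor all of Order2 = {Price, IName, CName, OrderNo}, so the common attributes are not a superkey of either fragment. The join is lossy.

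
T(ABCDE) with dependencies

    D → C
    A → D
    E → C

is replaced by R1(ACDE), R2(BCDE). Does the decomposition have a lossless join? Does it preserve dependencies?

lossy but dependency-preserving

Lossless test: (CDE)⁺ = {CDE}, which is a superkey of neither fragment — lossy.
Dependency preservation: every FD's attributes lie within a single fragment, so each can be enforced locally — preserved.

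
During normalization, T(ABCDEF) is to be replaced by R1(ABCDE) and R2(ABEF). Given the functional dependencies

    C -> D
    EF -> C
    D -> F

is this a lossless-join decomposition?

No

Common attributes: R1 ∩ R2 = {ABE}.
No dependency enlarges {ABE}, so (ABE)⁺ = {ABE}.
The closure contains neither all of R1 = {ABCDE} nor all of R2 = {ABEF}, so the common attributes are not a superkey of either fragment. The join is lossy.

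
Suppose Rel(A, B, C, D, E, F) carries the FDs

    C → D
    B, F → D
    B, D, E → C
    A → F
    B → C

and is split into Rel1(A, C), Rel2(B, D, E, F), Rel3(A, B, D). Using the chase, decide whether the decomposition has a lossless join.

No

Chase test. Columns are A, B, C, D, E, F; row i has aⱼ where attribute j ∈ Reli, else bᵢⱼ.
Initial tableau (one row per fragment):
  row 1: a1 b12 a3 b14 b15 b16
  row 2: b21 a2 b23 a4 a5 a6
  row 3: a1 a2 b33 a4 b35 b36
Rows 1 and 3 agree on A; apply A→F and equate their F entries.
Rows 2 and 3 agree on B; apply B→C and equate their C entries.
No row becomes fully distinguished — the join is lossy.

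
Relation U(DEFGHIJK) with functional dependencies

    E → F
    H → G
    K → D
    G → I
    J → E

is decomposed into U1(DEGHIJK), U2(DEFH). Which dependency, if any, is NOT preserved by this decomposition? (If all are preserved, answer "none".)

none

E → F lies within U2.
H → G lies within U1.
K → D lies within U1.
G → I lies within U1.
J → E lies within U1.
Every dependency is enforceable on the fragments, so the decomposition is dependency-preserving.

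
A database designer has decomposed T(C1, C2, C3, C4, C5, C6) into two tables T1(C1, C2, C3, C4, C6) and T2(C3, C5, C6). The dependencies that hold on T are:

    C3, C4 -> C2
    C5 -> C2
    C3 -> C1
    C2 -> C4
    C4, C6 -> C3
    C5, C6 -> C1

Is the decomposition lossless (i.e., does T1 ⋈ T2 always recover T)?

No

Common attributes: T1 ∩ T2 = {C3, C6}.
Closure of {C3, C6}: C3 → C1 applies, adding C1. So (C3, C6)⁺ = {C1, C3, C6}.
The closure contains neither all of T1 = {C1, C2, C3, C4, C6} nor all of T2 = {C3, C5, C6}, so the common attributes are not a superkey of either fragment. The join is lossy.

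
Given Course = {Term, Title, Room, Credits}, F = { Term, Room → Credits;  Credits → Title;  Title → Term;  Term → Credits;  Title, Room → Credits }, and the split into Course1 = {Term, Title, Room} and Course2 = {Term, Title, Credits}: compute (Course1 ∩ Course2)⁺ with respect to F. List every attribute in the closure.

Term, Title, Credits

Course1 ∩ Course2 = {Term, Title}.
Term → Credits applies, adding Credits
Closure: {Term, Title, Credits}.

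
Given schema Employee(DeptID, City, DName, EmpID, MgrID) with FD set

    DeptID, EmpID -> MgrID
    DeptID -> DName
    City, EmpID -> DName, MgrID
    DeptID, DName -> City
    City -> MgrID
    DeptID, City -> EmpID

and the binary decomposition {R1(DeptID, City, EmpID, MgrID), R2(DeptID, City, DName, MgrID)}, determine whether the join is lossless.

Common attributes: R1 ∩ R2 = {DeptID, City, MgrID}.
Closure of {DeptID, City, MgrID}: DeptID → DName applies, adding DName; DeptID, City → EmpID applies, adding EmpID. So (DeptID, City, MgrID)⁺ = {DeptID, City, DName, EmpID, MgrID}.
This closure contains every attribute of R1, so R1 ∩ R2 → R1. The join is lossless.

Yes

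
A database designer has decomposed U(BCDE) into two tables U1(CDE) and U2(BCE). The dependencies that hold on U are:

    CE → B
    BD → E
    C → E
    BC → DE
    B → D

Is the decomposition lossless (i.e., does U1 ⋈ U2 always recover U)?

Common attributes: U1 ∩ U2 = {CE}.
Closure of {CE}: CE → B applies, adding B; BC → DE applies, adding D. So (CE)⁺ = {BCDE}.
This closure contains every attribute of U1, so U1 ∩ U2 → U1. The join is lossless.

Yes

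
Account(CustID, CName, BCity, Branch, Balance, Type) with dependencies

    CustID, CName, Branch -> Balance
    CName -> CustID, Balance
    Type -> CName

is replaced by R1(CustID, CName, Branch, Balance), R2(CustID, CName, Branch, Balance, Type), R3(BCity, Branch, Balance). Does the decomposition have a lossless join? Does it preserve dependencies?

Lossless test (chase): applying each FD to every pair of rows produces no changes in the tableau, so no row becomes fully distinguished — the join is lossy.
Dependency preservation: every FD's attributes lie within a single fragment, so each can be enforced locally — preserved.

lossy but dependency-preserving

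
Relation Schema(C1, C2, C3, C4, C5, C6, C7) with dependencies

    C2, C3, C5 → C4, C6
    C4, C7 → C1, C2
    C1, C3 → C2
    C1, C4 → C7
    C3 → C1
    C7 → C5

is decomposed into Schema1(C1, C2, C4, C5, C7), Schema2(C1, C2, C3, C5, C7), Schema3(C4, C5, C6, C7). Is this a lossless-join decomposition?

Chase test. Columns are C1, C2, C3, C4, C5, C6, C7; row i has aⱼ where attribute j ∈ Schemai, else bᵢⱼ.
Initial tableau (one row per fragment):
  row 1: a1 a2 b13 a4 a5 b16 a7
  row 2: a1 a2 a3 b24 a5 b26 a7
  row 3: b31 b32 b33 a4 a5 a6 a7
Rows 1 and 3 agree on C4, C7; apply C4, C7→C1, C2 and equate their C1, C2 entries.
No row becomes fully distinguished — the join is lossy.

No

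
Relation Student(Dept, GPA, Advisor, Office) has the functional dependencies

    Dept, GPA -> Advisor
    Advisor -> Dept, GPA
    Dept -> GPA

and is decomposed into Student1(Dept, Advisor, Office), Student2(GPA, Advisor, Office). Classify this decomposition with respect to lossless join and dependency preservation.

lossless and dependency-preserving

Lossless test: (Advisor, Office)⁺ = {Dept, GPA, Advisor, Office}, which contains all of one fragment — lossless.
Dependency preservation: Dept, GPA → Advisor; Advisor → Dept, GPA; Dept → GPA are not contained in any single fragment, but the restricted closure of each left-hand side across the fragments still reaches the right-hand side; the remaining FDs each lie inside some fragment. All dependencies are preserved.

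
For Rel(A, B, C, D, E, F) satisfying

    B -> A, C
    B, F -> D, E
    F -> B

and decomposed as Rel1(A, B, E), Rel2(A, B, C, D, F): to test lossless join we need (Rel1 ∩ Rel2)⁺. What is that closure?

A, B, C

Rel1 ∩ Rel2 = {A, B}.
B → A, C applies, adding C
Closure: {A, B, C}.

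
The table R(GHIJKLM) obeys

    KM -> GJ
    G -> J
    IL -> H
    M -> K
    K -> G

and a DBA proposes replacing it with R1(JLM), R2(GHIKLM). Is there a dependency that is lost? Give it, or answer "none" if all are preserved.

G -> J

Check G → J: no single fragment contains all of {GJ}, and the restricted closure of {G} across the fragments never reaches {J}.
KM → GJ is preserved.
IL → H is preserved.
M → K is preserved.
K → G is preserved.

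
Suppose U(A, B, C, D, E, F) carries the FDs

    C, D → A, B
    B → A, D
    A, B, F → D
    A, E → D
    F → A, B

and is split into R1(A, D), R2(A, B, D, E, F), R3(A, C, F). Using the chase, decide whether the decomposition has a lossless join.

Chase test. Columns are A, B, C, D, E, F; row i has aⱼ where attribute j ∈ Ri, else bᵢⱼ.
Initial tableau (one row per fragment):
  row 1: a1 b12 b13 a4 b15 b16
  row 2: a1 a2 b23 a4 a5 a6
  row 3: a1 b32 a3 b34 b35 a6
Rows 2 and 3 agree on F; apply F→A, B and equate their A, B entries.
Rows 2 and 3 agree on B; apply B→A, D and equate their A, D entries.
No row becomes fully distinguished — the join is lossy.

No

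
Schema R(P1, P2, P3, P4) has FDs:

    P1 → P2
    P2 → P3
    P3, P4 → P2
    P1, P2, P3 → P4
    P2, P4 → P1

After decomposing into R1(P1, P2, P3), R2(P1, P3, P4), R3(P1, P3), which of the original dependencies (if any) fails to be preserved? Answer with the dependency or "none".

P1 → P2 lies within R1.
P2 → P3 lies within R1.
P3, P4 → P2: restricted closure across fragments reaches P2.
P1, P2, P3 → P4: restricted closure across fragments reaches P4.
P2, P4 → P1: restricted closure across fragments reaches P1.
Every dependency is enforceable on the fragments, so the decomposition is dependency-preserving.

none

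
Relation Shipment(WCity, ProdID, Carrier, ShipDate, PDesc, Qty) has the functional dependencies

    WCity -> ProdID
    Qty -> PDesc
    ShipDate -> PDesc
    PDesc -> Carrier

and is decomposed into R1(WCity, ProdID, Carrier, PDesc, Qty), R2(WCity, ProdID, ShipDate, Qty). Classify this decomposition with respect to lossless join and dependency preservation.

lossless but not dependency-preserving

Lossless test: (WCity, ProdID, Qty)⁺ = {WCity, ProdID, Carrier, PDesc, Qty}, which contains all of one fragment — lossless.
Dependency preservation: the restricted closure of {ShipDate} across the fragments never reaches {PDesc}, so ShipDate → PDesc cannot be enforced without a join — not preserved.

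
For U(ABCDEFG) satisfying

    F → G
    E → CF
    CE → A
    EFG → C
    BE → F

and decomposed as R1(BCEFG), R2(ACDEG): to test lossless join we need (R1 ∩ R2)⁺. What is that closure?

R1 ∩ R2 = {CEG}.
E → CF applies, adding F
CE → A applies, adding A
Closure: {ACEFG}.

ACEFG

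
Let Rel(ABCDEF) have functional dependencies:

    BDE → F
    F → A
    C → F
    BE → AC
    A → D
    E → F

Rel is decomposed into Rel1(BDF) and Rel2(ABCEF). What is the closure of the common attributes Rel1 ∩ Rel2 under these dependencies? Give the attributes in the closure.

Rel1 ∩ Rel2 = {BF}.
F → A applies, adding A
A → D applies, adding D
Closure: {ABDF}.

ABDF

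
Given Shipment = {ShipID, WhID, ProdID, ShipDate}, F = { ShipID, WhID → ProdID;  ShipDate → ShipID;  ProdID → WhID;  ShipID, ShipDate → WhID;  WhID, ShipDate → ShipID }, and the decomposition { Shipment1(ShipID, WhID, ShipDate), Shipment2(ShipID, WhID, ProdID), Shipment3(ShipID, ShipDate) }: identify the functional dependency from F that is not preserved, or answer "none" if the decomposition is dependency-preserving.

none

ShipID, WhID → ProdID lies within Shipment2.
ShipDate → ShipID lies within Shipment1.
ProdID → WhID lies within Shipment2.
ShipID, ShipDate → WhID lies within Shipment1.
WhID, ShipDate → ShipID lies within Shipment1.
Every dependency is enforceable on the fragments, so the decomposition is dependency-preserving.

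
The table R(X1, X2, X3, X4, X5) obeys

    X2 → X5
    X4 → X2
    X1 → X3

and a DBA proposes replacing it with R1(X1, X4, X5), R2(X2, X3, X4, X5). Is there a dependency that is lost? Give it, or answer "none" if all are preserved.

Check X1 → X3: no single fragment contains all of {X1, X3}, and the restricted closure of {X1} across the fragments never reaches {X3}.
X2 → X5 is preserved.
X4 → X2 is preserved.

X1 → X3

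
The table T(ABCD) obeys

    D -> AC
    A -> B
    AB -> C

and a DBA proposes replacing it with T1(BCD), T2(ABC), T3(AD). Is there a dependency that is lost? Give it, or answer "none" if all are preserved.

none

D → AC: restricted closure across fragments reaches AC.
A → B lies within T2.
AB → C lies within T2.
Every dependency is enforceable on the fragments, so the decomposition is dependency-preserving.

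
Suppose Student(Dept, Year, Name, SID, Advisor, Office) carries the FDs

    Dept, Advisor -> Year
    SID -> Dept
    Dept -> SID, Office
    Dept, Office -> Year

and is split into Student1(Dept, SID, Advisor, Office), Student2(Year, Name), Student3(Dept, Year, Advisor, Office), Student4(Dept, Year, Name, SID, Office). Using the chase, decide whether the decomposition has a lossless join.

No

Chase test. Columns are Dept, Year, Name, SID, Advisor, Office; row i has aⱼ where attribute j ∈ Studenti, else bᵢⱼ.
Initial tableau (one row per fragment):
  row 1: a1 b12 b13 a4 a5 a6
  row 2: b21 a2 a3 b24 b25 b26
  row 3: a1 a2 b33 b34 a5 a6
  row 4: a1 a2 a3 a4 b45 a6
Rows 1 and 3 agree on Dept, Advisor; apply Dept, Advisor→Year and equate their Year entries.
Rows 1 and 3 agree on Dept; apply Dept→SID, Office and equate their SID, Office entries.
No row becomes fully distinguished — the join is lossy.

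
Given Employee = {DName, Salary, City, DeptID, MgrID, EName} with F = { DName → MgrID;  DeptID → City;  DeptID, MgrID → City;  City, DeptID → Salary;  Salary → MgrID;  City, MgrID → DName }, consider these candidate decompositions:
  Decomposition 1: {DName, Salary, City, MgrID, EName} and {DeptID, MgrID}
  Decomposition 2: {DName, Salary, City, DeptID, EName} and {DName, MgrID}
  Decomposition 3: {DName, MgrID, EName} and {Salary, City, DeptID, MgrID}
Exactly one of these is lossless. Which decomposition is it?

Decomposition 1: common = {MgrID}, closure = {MgrID} → lossy.
Decomposition 2: common = {DName}, closure = {DName, MgrID} → lossless.
Decomposition 3: common = {MgrID}, closure = {MgrID} → lossy.

Decomposition 2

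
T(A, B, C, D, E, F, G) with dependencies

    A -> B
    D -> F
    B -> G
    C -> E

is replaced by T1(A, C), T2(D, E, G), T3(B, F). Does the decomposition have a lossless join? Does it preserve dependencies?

Lossless test (chase): applying each FD to every pair of rows produces no changes in the tableau, so no row becomes fully distinguished — the join is lossy.
Dependency preservation: the restricted closure of {A} across the fragments never reaches {B}, so A → B cannot be enforced without a join — not preserved.

lossy and not dependency-preserving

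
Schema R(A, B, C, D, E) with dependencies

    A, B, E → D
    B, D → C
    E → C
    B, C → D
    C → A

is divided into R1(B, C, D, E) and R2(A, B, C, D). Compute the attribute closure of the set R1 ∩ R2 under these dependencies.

R1 ∩ R2 = {B, C, D}.
C → A applies, adding A
Closure: {A, B, C, D}.

A, B, C, D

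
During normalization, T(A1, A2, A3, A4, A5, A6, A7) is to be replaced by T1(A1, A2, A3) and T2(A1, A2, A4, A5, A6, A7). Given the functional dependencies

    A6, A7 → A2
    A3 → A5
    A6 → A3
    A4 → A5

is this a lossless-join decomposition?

Common attributes: T1 ∩ T2 = {A1, A2}.
No dependency enlarges {A1, A2}, so (A1, A2)⁺ = {A1, A2}.
The closure contains neither all of T1 = {A1, A2, A3} nor all of T2 = {A1, A2, A4, A5, A6, A7}, so the common attributes are not a superkey of either fragment. The join is lossy.

No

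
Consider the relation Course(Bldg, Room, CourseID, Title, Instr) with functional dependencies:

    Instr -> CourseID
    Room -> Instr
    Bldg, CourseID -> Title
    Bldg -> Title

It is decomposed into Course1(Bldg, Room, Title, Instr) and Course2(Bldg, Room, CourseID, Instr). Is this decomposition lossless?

Common attributes: Course1 ∩ Course2 = {Bldg, Room, Instr}.
Closure of {Bldg, Room, Instr}: Instr → CourseID applies, adding CourseID; Bldg, CourseID → Title applies, adding Title. So (Bldg, Room, Instr)⁺ = {Bldg, Room, CourseID, Title, Instr}.
This closure contains every attribute of Course1, so Course1 ∩ Course2 → Course1. The join is lossless.

Yes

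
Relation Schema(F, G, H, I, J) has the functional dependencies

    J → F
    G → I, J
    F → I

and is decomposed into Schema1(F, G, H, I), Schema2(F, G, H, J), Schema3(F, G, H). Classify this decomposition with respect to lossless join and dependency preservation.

Lossless test (chase): Rows 1 and 2 agree on G; apply G→I, J and equate their I, J entries. Rows 1 and 3 agree on G; apply G→I, J and equate their I, J entries. Row 1 is now all distinguished symbols — the join is lossless.
Dependency preservation: G → I, J is not contained in any single fragment, but the restricted closure of its left-hand side across the fragments still reaches the right-hand side; the remaining FDs each lie inside some fragment. All dependencies are preserved.

lossless and dependency-preserving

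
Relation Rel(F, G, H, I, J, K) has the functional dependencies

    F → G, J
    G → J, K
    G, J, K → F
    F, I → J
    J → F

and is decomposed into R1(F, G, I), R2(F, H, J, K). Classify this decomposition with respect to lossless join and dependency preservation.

lossy but dependency-preserving

Lossless test: (F)⁺ = {F, G, J, K}, which is a superkey of neither fragment — lossy.
Dependency preservation: F → G, J; G → J, K; G, J, K → F; F, I → J are not contained in any single fragment, but the restricted closure of each left-hand side across the fragments still reaches the right-hand side; the remaining FDs each lie inside some fragment. All dependencies are preserved.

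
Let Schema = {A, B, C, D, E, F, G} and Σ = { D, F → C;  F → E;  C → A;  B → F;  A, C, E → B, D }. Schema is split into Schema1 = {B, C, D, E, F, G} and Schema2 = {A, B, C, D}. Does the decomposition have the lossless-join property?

Common attributes: Schema1 ∩ Schema2 = {B, C, D}.
Closure of {B, C, D}: C → A applies, adding A; B → F applies, adding F; F → E applies, adding E. So (B, C, D)⁺ = {A, B, C, D, E, F}.
This closure contains every attribute of Schema2, so Schema1 ∩ Schema2 → Schema2. The join is lossless.

Yes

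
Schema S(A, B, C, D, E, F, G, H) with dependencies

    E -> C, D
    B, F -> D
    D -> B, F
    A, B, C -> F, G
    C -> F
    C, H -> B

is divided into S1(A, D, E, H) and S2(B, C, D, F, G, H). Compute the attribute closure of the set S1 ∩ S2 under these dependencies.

B, D, F, H

S1 ∩ S2 = {D, H}.
D → B, F applies, adding B, F
Closure: {B, D, F, H}.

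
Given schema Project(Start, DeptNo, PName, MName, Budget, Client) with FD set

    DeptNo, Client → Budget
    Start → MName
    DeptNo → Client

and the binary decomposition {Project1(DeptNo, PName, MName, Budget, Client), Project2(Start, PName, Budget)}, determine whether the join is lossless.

Common attributes: Project1 ∩ Project2 = {PName, Budget}.
No dependency enlarges {PName, Budget}, so (PName, Budget)⁺ = {PName, Budget}.
The closure contains neither all of Project1 = {DeptNo, PName, MName, Budget, Client} nor all of Project2 = {Start, PName, Budget}, so the common attributes are not a superkey of either fragment. The join is lossy.

No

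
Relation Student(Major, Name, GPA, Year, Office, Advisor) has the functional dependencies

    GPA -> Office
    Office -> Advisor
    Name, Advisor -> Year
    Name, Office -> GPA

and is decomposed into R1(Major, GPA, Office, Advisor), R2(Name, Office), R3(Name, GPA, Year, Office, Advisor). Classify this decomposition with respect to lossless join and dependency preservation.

lossy but dependency-preserving

Lossless test (chase): Rows 1 and 2 agree on Office; apply Office→Advisor and equate their Advisor entries. Rows 2 and 3 agree on Name, Advisor; apply Name, Advisor→Year and equate their Year entries. Rows 2 and 3 agree on Name, Office; apply Name, Office→GPA and equate their GPA entries. No row becomes fully distinguished — the join is lossy.
Dependency preservation: every FD's attributes lie within a single fragment, so each can be enforced locally — preserved.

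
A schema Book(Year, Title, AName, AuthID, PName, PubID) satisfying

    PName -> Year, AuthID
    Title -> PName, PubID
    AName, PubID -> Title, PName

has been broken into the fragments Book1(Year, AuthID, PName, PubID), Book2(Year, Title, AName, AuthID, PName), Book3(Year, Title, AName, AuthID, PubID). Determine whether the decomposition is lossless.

Yes

Chase test. Columns are Year, Title, AName, AuthID, PName, PubID; row i has aⱼ where attribute j ∈ Booki, else bᵢⱼ.
Initial tableau (one row per fragment):
  row 1: a1 b12 b13 a4 a5 a6
  row 2: a1 a2 a3 a4 a5 b26
  row 3: a1 a2 a3 a4 b35 a6
Rows 2 and 3 agree on Title; apply Title→PName, PubID and equate their PName, PubID entries.
Row 2 is now all distinguished symbols — the join is lossless.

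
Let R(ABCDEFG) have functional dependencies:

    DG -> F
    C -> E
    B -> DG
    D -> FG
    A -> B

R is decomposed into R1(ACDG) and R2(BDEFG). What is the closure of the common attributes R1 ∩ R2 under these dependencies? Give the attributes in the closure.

DFG

R1 ∩ R2 = {DG}.
DG → F applies, adding F
Closure: {DFG}.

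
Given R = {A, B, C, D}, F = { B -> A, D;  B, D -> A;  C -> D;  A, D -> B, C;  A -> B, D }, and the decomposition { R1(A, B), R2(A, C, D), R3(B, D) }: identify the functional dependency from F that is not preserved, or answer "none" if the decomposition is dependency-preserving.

B → A, D: restricted closure across fragments reaches A, D.
B, D → A: restricted closure across fragments reaches A.
C → D lies within R2.
A, D → B, C: restricted closure across fragments reaches B, C.
A → B, D: restricted closure across fragments reaches B, D.
Every dependency is enforceable on the fragments, so the decomposition is dependency-preserving.

none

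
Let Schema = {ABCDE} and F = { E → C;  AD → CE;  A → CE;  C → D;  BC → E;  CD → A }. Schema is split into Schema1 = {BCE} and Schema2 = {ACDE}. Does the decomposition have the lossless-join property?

Common attributes: Schema1 ∩ Schema2 = {CE}.
Closure of {CE}: C → D applies, adding D; CD → A applies, adding A. So (CE)⁺ = {ACDE}.
This closure contains every attribute of Schema2, so Schema1 ∩ Schema2 → Schema2. The join is lossless.

Yes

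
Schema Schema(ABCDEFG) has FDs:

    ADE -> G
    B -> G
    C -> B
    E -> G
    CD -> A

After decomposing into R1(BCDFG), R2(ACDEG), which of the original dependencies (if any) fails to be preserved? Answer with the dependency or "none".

ADE → G lies within R2.
B → G lies within R1.
C → B lies within R1.
E → G lies within R2.
CD → A lies within R2.
Every dependency is enforceable on the fragments, so the decomposition is dependency-preserving.

none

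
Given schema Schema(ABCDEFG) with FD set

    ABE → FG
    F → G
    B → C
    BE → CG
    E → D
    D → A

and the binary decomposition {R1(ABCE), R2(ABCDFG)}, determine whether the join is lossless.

No

Common attributes: R1 ∩ R2 = {ABC}.
No dependency enlarges {ABC}, so (ABC)⁺ = {ABC}.
The closure contains neither all of R1 = {ABCE} nor all of R2 = {ABCDFG}, so the common attributes are not a superkey of either fragment. The join is lossy.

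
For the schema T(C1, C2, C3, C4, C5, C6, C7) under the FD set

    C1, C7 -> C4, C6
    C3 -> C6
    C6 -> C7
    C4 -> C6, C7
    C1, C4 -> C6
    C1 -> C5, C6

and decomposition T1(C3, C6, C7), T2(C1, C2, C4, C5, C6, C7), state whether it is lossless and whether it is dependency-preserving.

lossy but dependency-preserving

Lossless test: (C6, C7)⁺ = {C6, C7}, which is a superkey of neither fragment — lossy.
Dependency preservation: every FD's attributes lie within a single fragment, so each can be enforced locally — preserved.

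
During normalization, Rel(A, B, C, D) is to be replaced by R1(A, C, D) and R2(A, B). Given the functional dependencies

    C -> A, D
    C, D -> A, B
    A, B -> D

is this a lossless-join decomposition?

No

Common attributes: R1 ∩ R2 = {A}.
No dependency enlarges {A}, so (A)⁺ = {A}.
The closure contains neither all of R1 = {A, C, D} nor all of R2 = {A, B}, so the common attributes are not a superkey of either fragment. The join is lossy.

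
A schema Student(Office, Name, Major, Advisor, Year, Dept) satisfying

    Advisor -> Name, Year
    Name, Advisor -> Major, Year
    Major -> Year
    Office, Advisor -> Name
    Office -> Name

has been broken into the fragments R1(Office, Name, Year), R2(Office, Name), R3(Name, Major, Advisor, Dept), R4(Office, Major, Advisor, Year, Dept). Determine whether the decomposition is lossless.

Yes

Chase test. Columns are Office, Name, Major, Advisor, Year, Dept; row i has aⱼ where attribute j ∈ Ri, else bᵢⱼ.
Initial tableau (one row per fragment):
  row 1: a1 a2 b13 b14 a5 b16
  row 2: a1 a2 b23 b24 b25 b26
  row 3: b31 a2 a3 a4 b35 a6
  row 4: a1 b42 a3 a4 a5 a6
Rows 3 and 4 agree on Advisor; apply Advisor→Name, Year and equate their Name, Year entries.
Row 4 is now all distinguished symbols — the join is lossless.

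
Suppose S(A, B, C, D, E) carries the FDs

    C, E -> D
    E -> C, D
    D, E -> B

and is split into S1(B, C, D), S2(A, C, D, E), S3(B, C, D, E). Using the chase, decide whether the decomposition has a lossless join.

Yes

Chase test. Columns are A, B, C, D, E; row i has aⱼ where attribute j ∈ Si, else bᵢⱼ.
Initial tableau (one row per fragment):
  row 1: b11 a2 a3 a4 b15
  row 2: a1 b22 a3 a4 a5
  row 3: b31 a2 a3 a4 a5
Rows 2 and 3 agree on D, E; apply D, E→B and equate their B entries.
Row 2 is now all distinguished symbols — the join is lossless.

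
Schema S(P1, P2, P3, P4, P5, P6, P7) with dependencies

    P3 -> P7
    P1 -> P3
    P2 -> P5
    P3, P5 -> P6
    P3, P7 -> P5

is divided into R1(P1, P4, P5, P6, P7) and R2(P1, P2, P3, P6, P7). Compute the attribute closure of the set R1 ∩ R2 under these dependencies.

P1, P3, P5, P6, P7

R1 ∩ R2 = {P1, P6, P7}.
P1 → P3 applies, adding P3
P3, P7 → P5 applies, adding P5
Closure: {P1, P3, P5, P6, P7}.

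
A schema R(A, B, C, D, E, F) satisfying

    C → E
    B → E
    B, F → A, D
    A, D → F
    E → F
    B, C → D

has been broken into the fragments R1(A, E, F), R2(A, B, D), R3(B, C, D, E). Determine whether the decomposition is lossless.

Yes

Chase test. Columns are A, B, C, D, E, F; row i has aⱼ where attribute j ∈ Ri, else bᵢⱼ.
Initial tableau (one row per fragment):
  row 1: a1 b12 b13 b14 a5 a6
  row 2: a1 a2 b23 a4 b25 b26
  row 3: b31 a2 a3 a4 a5 b36
Rows 2 and 3 agree on B; apply B→E and equate their E entries.
Rows 1 and 2 agree on E; apply E→F and equate their F entries.
Rows 1 and 3 agree on E; apply E→F and equate their F entries.
Rows 2 and 3 agree on B, F; apply B, F→A, D and equate their A, D entries.
Row 3 is now all distinguished symbols — the join is lossless.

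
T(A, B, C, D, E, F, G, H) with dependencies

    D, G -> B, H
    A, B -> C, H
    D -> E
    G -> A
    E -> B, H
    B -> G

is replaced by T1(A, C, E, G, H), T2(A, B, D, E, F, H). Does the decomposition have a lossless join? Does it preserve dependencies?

Lossless test: (A, E, H)⁺ = {A, B, C, E, G, H}, which contains all of one fragment — lossless.
Dependency preservation: the restricted closure of {A, B} across the fragments never reaches {C, H}, so A, B → C, H cannot be enforced without a join — not preserved.

lossless but not dependency-preserving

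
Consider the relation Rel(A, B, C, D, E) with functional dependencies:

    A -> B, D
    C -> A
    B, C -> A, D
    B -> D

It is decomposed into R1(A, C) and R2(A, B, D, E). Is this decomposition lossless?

Common attributes: R1 ∩ R2 = {A}.
Closure of {A}: A → B, D applies, adding B, D. So (A)⁺ = {A, B, D}.
The closure contains neither all of R1 = {A, C} nor all of R2 = {A, B, D, E}, so the common attributes are not a superkey of either fragment. The join is lossy.

No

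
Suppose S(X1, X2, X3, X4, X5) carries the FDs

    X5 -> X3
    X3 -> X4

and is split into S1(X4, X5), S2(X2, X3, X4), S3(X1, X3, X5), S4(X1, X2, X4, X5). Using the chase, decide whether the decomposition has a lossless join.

Chase test. Columns are X1, X2, X3, X4, X5; row i has aⱼ where attribute j ∈ Si, else bᵢⱼ.
Initial tableau (one row per fragment):
  row 1: b11 b12 b13 a4 a5
  row 2: b21 a2 a3 a4 b25
  row 3: a1 b32 a3 b34 a5
  row 4: a1 a2 b43 a4 a5
Rows 1 and 3 agree on X5; apply X5→X3 and equate their X3 entries.
Rows 1 and 4 agree on X5; apply X5→X3 and equate their X3 entries.
Rows 1 and 3 agree on X3; apply X3→X4 and equate their X4 entries.
Row 4 is now all distinguished symbols — the join is lossless.

Yes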